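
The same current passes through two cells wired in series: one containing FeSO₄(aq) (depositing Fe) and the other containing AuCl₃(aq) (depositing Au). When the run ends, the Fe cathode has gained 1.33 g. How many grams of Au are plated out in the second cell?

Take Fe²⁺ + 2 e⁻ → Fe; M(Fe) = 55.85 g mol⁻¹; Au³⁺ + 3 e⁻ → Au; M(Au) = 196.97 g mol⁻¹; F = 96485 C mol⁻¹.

n(Fe) = 1.33 / 55.85 = 0.02381 mol.
Since Fe²⁺ + 2 e⁻ → Fe, n(e⁻) passed = 2 × 0.02381 = 0.04763 mol.
Cells in series carry the same charge, so the same 0.04763 mol of electrons passes through cell 2.
Au³⁺ + 3 e⁻ → Au, so n(Au) = 0.04763 / 3 = 0.01588 mol.
m(Au) = 0.01588 × 196.97 = 3.13 g.

3.13 g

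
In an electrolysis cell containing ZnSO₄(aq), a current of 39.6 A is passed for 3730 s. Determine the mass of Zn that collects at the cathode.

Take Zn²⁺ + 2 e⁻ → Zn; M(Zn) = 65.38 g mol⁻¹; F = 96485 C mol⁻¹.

50.0 g

Q = I·t = 39.60 A × 3730.0 s = 147700 C.
n(e⁻) = Q/F = 147700 / 96485 = 1.531 mol.
Zn²⁺ + 2 e⁻ → Zn, so n(Zn) = n(e⁻)/2 = 0.7654 mol.
m = n·M = 0.7654 × 65.38 = 50.0 g.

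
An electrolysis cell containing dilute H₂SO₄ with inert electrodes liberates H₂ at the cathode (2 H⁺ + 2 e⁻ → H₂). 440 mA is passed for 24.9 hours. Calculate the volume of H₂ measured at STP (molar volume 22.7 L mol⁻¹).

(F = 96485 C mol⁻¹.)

Q = I·t = 0.4400 A × 89640 s = 39440 C.
n(e⁻) = Q/F = 39440 / 96485 = 0.4088 mol.
2 electrons are transferred per H₂ molecule, so n(H₂) = 0.4088 / 2 = 0.2044 mol.
V = n × V_m = 0.2044 × 22.7 = 4.64 L.

4.64 L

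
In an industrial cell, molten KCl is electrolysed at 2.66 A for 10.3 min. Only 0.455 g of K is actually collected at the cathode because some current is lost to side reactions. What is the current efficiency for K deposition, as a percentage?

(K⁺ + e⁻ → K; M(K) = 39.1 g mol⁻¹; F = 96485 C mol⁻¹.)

Q = I·t = 2.660 × 618.00 = 1644 C; n(e⁻) = 1644/96485 = 0.01704 mol.
Theoretical n(K) = n(e⁻)/1 = 0.01704 mol, i.e. m_theo = 0.01704 × 39.1 = 0.6662 g.
Efficiency = m_actual / m_theo = 0.455 / 0.6662 = 68.3 %.

68.3 %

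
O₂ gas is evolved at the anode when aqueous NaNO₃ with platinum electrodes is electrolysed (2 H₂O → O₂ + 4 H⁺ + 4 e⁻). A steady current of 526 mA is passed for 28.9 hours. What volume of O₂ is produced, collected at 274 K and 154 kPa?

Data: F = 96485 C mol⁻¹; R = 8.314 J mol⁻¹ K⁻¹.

Q = I·t = 0.5260 A × 104040 s = 54730 C.
n(e⁻) = Q/F = 54730 / 96485 = 0.5672 mol.
4 electrons are transferred per O₂ molecule, so n(O₂) = 0.5672 / 4 = 0.1418 mol.
V = nRT/P = (0.1418 × 8.314 × 274) / (154 × 10³ Pa) = 0.00210 m³ = 2.10 L.

2.10 L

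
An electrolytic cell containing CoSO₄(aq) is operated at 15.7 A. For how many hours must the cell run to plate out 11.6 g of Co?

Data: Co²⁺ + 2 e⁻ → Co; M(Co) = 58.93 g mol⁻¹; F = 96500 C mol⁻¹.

n(Co) = m/M = 11.6 / 58.93 = 0.1968 mol.
Each Co atom requires 2 electrons, so n(e⁻) = 2 × 0.1968 = 0.3937 mol.
Q = n(e⁻)·F = 0.3937 × 96500 = 37990 C.
t = Q/I = 37990 / 15.70 A = 2420 s = 0.672 h.

0.672 h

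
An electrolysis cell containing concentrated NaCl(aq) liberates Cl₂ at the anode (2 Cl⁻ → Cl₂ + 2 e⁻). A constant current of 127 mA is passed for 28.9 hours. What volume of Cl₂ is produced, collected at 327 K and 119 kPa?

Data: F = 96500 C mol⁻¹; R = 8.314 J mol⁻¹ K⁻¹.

1.56 L

Q = I·t = 0.1270 A × 104040 s = 13210 C.
n(e⁻) = Q/F = 13210 / 96500 = 0.1369 mol.
2 electrons are transferred per Cl₂ molecule, so n(Cl₂) = 0.1369 / 2 = 0.06846 mol.
V = nRT/P = (0.06846 × 8.314 × 327) / (119 × 10³ Pa) = 0.00156 m³ = 1.56 L.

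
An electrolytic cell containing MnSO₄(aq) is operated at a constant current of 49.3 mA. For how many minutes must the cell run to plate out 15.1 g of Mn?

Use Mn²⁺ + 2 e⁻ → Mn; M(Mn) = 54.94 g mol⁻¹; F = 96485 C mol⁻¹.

17900 min

n(Mn) = m/M = 15.1 / 54.94 = 0.2748 mol.
Each Mn atom requires 2 electrons, so n(e⁻) = 2 × 0.2748 = 0.5497 mol.
Q = n(e⁻)·F = 0.5497 × 96485 = 53040 C.
t = Q/I = 53040 / 0.04930 A = 1076000 s = 17900 min.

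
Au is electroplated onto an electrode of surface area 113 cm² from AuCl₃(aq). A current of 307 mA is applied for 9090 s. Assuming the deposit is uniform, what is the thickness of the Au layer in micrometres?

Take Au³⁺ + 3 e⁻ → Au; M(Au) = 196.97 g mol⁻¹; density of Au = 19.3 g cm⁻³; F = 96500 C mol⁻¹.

Q = I·t = 0.3070 × 9090.0 = 2791 C; n(e⁻) = 0.02892 mol.
n(Au) = n(e⁻)/3 = 0.009639 mol, so m = 0.009639 × 196.97 = 1.899 g.
Volume = m/ρ = 1.899 / 19.3 = 0.09838 cm³.
Thickness = V/A = 0.09838 / 113 = 8.71 × 10⁻⁴ cm = 8.71 μm.

8.71 μm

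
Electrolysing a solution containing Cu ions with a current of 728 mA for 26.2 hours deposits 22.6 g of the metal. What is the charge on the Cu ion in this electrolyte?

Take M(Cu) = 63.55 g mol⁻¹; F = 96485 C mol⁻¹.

Q = I·t = 0.7280 A × 94320 s = 68660 C, so n(e⁻) = 68660/96485 = 0.7117 mol.
n(Cu) deposited = 22.6 / 63.55 = 0.3556 mol.
Electrons per atom = n(e⁻)/n(Cu) = 0.7117 / 0.3556 = 2.00 ≈ 2, so the ion is Cu²⁺.

+2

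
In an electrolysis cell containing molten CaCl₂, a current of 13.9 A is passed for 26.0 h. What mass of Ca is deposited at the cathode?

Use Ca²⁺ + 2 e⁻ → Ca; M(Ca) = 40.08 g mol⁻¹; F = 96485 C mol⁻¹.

Q = I·t = 13.90 A × 93600 s = 1301000 C.
n(e⁻) = Q/F = 1301000 / 96485 = 13.48 mol.
Ca²⁺ + 2 e⁻ → Ca, so n(Ca) = n(e⁻)/2 = 6.742 mol.
m = n·M = 6.742 × 40.08 = 270 g.

270 g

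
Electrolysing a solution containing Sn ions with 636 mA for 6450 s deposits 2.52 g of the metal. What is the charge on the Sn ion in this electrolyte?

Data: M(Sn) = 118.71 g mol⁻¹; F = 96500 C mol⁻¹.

+2

Q = I·t = 0.6360 A × 6450.0 s = 4102 C, so n(e⁻) = 4102/96500 = 0.04251 mol.
n(Sn) deposited = 2.52 / 118.71 = 0.02123 mol.
Electrons per atom = n(e⁻)/n(Sn) = 0.04251 / 0.02123 = 2.00 ≈ 2, so the ion is Sn²⁺.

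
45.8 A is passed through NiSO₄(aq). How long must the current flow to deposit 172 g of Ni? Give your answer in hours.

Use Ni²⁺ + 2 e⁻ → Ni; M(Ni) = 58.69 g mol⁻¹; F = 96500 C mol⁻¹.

3.43 h

n(Ni) = m/M = 172 / 58.69 = 2.931 mol.
Each Ni atom requires 2 electrons, so n(e⁻) = 2 × 2.931 = 5.861 mol.
Q = n(e⁻)·F = 5.861 × 96500 = 565600 C.
t = Q/I = 565600 / 45.80 A = 12350 s = 3.43 h.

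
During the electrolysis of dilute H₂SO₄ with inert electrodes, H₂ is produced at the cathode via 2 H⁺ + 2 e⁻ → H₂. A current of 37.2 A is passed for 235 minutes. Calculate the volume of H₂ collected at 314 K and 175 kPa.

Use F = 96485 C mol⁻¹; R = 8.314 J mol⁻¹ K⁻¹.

40.5 L

Q = I·t = 37.20 A × 14100 s = 524500 C.
n(e⁻) = Q/F = 524500 / 96485 = 5.436 mol.
2 electrons are transferred per H₂ molecule, so n(H₂) = 5.436 / 2 = 2.718 mol.
V = nRT/P = (2.718 × 8.314 × 314) / (175 × 10³ Pa) = 0.0405 m³ = 40.5 L.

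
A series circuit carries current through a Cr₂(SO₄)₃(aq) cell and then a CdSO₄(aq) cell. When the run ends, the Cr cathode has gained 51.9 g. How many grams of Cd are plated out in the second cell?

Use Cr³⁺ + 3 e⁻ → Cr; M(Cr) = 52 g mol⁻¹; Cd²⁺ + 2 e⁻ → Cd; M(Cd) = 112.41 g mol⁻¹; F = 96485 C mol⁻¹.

168 g

n(Cr) = 51.9 / 52 = 0.9981 mol.
Since Cr³⁺ + 3 e⁻ → Cr, n(e⁻) passed = 3 × 0.9981 = 2.994 mol.
Cells in series carry the same charge, so the same 2.994 mol of electrons passes through cell 2.
Cd²⁺ + 2 e⁻ → Cd, so n(Cd) = 2.994 / 2 = 1.497 mol.
m(Cd) = 1.497 × 112.41 = 168 g.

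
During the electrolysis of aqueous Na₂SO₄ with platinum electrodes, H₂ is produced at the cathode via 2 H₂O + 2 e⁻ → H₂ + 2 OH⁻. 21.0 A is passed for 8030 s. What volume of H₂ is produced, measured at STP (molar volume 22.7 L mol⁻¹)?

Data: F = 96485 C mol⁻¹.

Q = I·t = 21.00 A × 8030.0 s = 168600 C.
n(e⁻) = Q/F = 168600 / 96485 = 1.748 mol.
2 electrons are transferred per H₂ molecule, so n(H₂) = 1.748 / 2 = 0.8739 mol.
V = n × V_m = 0.8739 × 22.7 = 19.8 L.

19.8 L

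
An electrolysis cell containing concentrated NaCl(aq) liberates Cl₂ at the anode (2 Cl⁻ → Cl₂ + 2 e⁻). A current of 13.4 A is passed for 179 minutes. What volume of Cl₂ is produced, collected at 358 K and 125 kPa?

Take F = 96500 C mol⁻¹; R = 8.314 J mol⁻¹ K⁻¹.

Q = I·t = 13.40 A × 10740 s = 143900 C.
n(e⁻) = Q/F = 143900 / 96500 = 1.491 mol.
2 electrons are transferred per Cl₂ molecule, so n(Cl₂) = 1.491 / 2 = 0.7457 mol.
V = nRT/P = (0.7457 × 8.314 × 358) / (125 × 10³ Pa) = 0.0178 m³ = 17.8 L.

17.8 L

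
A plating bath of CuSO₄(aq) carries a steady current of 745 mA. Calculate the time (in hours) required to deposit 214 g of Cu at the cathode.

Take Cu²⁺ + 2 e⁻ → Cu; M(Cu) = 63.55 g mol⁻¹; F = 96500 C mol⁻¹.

242 h

n(Cu) = m/M = 214 / 63.55 = 3.367 mol.
Each Cu atom requires 2 electrons, so n(e⁻) = 2 × 3.367 = 6.735 mol.
Q = n(e⁻)·F = 6.735 × 96500 = 649900 C.
t = Q/I = 649900 / 0.7450 A = 872400 s = 242 h.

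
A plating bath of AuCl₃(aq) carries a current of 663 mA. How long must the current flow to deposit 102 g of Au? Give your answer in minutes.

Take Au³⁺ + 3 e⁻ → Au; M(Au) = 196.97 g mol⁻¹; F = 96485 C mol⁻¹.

n(Au) = m/M = 102 / 196.97 = 0.5178 mol.
Each Au atom requires 3 electrons, so n(e⁻) = 3 × 0.5178 = 1.554 mol.
Q = n(e⁻)·F = 1.554 × 96485 = 149900 C.
t = Q/I = 149900 / 0.6630 A = 226100 s = 3770 min.

3770 min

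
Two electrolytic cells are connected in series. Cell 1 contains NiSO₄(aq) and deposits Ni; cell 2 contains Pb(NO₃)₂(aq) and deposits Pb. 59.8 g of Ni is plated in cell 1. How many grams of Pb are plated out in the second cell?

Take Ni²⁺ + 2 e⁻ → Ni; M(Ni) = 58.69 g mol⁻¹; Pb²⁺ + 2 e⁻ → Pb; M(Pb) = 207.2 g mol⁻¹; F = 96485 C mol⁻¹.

n(Ni) = 59.8 / 58.69 = 1.019 mol.
Since Ni²⁺ + 2 e⁻ → Ni, n(e⁻) passed = 2 × 1.019 = 2.038 mol.
Cells in series carry the same charge, so the same 2.038 mol of electrons passes through cell 2.
Pb²⁺ + 2 e⁻ → Pb, so n(Pb) = 2.038 / 2 = 1.019 mol.
m(Pb) = 1.019 × 207.2 = 211 g.

211 g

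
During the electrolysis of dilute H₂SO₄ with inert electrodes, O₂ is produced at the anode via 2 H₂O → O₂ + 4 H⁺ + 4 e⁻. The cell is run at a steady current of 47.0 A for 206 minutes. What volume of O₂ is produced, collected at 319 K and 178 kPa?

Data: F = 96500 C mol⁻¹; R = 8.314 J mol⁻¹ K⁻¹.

22.4 L

Q = I·t = 47.00 A × 12360 s = 580900 C.
n(e⁻) = Q/F = 580900 / 96500 = 6.020 mol.
4 electrons are transferred per O₂ molecule, so n(O₂) = 6.020 / 4 = 1.505 mol.
V = nRT/P = (1.505 × 8.314 × 319) / (178 × 10³ Pa) = 0.0224 m³ = 22.4 L.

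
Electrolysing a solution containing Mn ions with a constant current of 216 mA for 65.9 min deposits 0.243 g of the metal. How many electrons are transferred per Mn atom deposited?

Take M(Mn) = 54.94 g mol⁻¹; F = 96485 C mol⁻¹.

Q = I·t = 0.2160 A × 3954.0 s = 854.1 C, so n(e⁻) = 854.1/96485 = 0.008852 mol.
n(Mn) deposited = 0.243 / 54.94 = 0.004423 mol.
Electrons per atom = n(e⁻)/n(Mn) = 0.008852 / 0.004423 = 2.00 ≈ 2, so the ion is Mn²⁺.

2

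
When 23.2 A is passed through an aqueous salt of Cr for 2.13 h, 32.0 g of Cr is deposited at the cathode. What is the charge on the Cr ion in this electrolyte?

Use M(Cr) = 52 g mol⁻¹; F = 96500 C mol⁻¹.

+3

Q = I·t = 23.20 A × 7668.0 s = 177900 C, so n(e⁻) = 177900/96500 = 1.843 mol.
n(Cr) deposited = 32.0 / 52 = 0.6154 mol.
Electrons per atom = n(e⁻)/n(Cr) = 1.843 / 0.6154 = 3.00 ≈ 3, so the ion is Cr³⁺.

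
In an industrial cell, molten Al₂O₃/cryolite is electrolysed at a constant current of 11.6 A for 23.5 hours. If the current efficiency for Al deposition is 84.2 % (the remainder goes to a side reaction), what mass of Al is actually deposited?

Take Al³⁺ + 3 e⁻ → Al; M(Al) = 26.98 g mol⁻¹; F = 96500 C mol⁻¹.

Q = I·t = 11.60 × 84600 = 981400 C.
n(e⁻) = 981400/96500 = 10.17 mol; theoretically n(Al) = 10.17/3 = 3.390 mol, m_theo = 91.46 g.
At 84.2 % efficiency, m_actual = 0.842 × 91.46 = 77.0 g.

77.0 g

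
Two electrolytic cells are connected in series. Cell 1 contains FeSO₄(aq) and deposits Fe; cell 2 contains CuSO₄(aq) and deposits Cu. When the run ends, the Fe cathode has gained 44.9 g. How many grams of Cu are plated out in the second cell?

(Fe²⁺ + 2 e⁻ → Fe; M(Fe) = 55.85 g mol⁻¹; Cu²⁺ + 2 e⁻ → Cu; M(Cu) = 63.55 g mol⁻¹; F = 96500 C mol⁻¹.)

51.1 g

n(Fe) = 44.9 / 55.85 = 0.8039 mol.
Since Fe²⁺ + 2 e⁻ → Fe, n(e⁻) passed = 2 × 0.8039 = 1.608 mol.
Cells in series carry the same charge, so the same 1.608 mol of electrons passes through cell 2.
Cu²⁺ + 2 e⁻ → Cu, so n(Cu) = 1.608 / 2 = 0.8039 mol.
m(Cu) = 0.8039 × 63.55 = 51.1 g.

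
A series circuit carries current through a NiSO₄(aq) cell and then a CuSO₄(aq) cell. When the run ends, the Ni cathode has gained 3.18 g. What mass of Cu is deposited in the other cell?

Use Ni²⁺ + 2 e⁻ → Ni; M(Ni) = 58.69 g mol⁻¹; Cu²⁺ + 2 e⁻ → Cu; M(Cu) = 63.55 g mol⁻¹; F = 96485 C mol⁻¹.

n(Ni) = 3.18 / 58.69 = 0.05418 mol.
Since Ni²⁺ + 2 e⁻ → Ni, n(e⁻) passed = 2 × 0.05418 = 0.1084 mol.
Cells in series carry the same charge, so the same 0.1084 mol of electrons passes through cell 2.
Cu²⁺ + 2 e⁻ → Cu, so n(Cu) = 0.1084 / 2 = 0.05418 mol.
m(Cu) = 0.05418 × 63.55 = 3.44 g.

3.44 g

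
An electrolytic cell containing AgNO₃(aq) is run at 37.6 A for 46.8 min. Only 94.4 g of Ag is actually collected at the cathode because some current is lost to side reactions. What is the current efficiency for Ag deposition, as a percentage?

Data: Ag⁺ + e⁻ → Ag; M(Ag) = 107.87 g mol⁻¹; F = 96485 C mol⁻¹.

Q = I·t = 37.60 × 2808.0 = 105600 C; n(e⁻) = 105600/96485 = 1.094 mol.
Theoretical n(Ag) = n(e⁻)/1 = 1.094 mol, i.e. m_theo = 1.094 × 107.87 = 118.0 g.
Efficiency = m_actual / m_theo = 94.4 / 118.0 = 80.0 %.

80.0 %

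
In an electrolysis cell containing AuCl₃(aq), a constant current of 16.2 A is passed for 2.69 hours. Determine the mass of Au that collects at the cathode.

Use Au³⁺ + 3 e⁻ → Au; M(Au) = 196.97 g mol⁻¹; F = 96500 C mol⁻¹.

107 g

Q = I·t = 16.20 A × 9684.0 s = 156900 C.
n(e⁻) = Q/F = 156900 / 96500 = 1.626 mol.
Au³⁺ + 3 e⁻ → Au, so n(Au) = n(e⁻)/3 = 0.5419 mol.
m = n·M = 0.5419 × 196.97 = 107 g.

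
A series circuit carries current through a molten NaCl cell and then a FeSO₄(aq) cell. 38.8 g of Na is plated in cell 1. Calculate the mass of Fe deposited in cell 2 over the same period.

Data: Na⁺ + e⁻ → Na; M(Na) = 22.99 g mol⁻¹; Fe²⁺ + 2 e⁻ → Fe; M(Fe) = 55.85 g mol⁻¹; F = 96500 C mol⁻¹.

47.1 g

n(Na) = 38.8 / 22.99 = 1.688 mol.
Since Na⁺ + e⁻ → Na, n(e⁻) passed = 1 × 1.688 = 1.688 mol.
Cells in series carry the same charge, so the same 1.688 mol of electrons passes through cell 2.
Fe²⁺ + 2 e⁻ → Fe, so n(Fe) = 1.688 / 2 = 0.8438 mol.
m(Fe) = 0.8438 × 55.85 = 47.1 g.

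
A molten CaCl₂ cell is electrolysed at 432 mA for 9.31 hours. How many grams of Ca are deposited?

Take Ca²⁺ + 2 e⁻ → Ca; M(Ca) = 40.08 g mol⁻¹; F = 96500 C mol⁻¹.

3.01 g

Q = I·t = 0.4320 A × 33516 s = 14480 C.
n(e⁻) = Q/F = 14480 / 96500 = 0.1500 mol.
Ca²⁺ + 2 e⁻ → Ca, so n(Ca) = n(e⁻)/2 = 0.07502 mol.
m = n·M = 0.07502 × 40.08 = 3.01 g.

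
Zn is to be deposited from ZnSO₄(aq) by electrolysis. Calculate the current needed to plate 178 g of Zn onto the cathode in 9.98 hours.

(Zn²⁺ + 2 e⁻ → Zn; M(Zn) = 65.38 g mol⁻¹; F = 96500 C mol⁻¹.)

14.6 A

n(Zn) = 178 / 65.38 = 2.723 mol.
n(e⁻) = 2 × 2.723 = 5.445 mol.
Q = n(e⁻)·F = 5.445 × 96500 = 525500 C.
I = Q/t = 525500 / 35928 s = 14.6 A.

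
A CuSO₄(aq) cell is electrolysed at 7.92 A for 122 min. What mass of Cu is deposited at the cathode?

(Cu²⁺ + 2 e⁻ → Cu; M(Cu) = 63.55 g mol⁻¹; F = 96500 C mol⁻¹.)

Q = I·t = 7.920 A × 7320.0 s = 57970 C.
n(e⁻) = Q/F = 57970 / 96500 = 0.6008 mol.
Cu²⁺ + 2 e⁻ → Cu, so n(Cu) = n(e⁻)/2 = 0.3004 mol.
m = n·M = 0.3004 × 63.55 = 19.1 g.

19.1 g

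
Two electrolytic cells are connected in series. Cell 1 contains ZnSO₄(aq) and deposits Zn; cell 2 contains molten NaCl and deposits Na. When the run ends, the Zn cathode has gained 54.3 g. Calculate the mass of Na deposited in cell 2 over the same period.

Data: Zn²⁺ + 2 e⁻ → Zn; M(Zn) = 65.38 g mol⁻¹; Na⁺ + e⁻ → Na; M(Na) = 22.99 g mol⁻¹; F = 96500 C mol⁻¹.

n(Zn) = 54.3 / 65.38 = 0.8305 mol.
Since Zn²⁺ + 2 e⁻ → Zn, n(e⁻) passed = 2 × 0.8305 = 1.661 mol.
Cells in series carry the same charge, so the same 1.661 mol of electrons passes through cell 2.
Na⁺ + e⁻ → Na, so n(Na) = 1.661 / 1 = 1.661 mol.
m(Na) = 1.661 × 22.99 = 38.2 g.

38.2 g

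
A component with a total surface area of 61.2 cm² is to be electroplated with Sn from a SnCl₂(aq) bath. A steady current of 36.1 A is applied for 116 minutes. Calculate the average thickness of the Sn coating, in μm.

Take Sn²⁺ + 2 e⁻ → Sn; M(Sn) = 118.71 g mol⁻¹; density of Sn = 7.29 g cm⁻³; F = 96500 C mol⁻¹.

Q = I·t = 36.10 × 6960.0 = 251300 C; n(e⁻) = 2.604 mol.
n(Sn) = n(e⁻)/2 = 1.302 mol, so m = 1.302 × 118.71 = 154.5 g.
Volume = m/ρ = 154.5 / 7.29 = 21.20 cm³.
Thickness = V/A = 21.20 / 61.2 = 0.346 cm = 3460 μm.

3460 μm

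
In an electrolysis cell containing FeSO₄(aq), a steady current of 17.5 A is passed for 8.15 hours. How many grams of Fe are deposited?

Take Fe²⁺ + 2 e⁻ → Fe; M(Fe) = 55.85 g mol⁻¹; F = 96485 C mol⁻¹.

149 g

Q = I·t = 17.50 A × 29340 s = 513400 C.
n(e⁻) = Q/F = 513400 / 96485 = 5.322 mol.
Fe²⁺ + 2 e⁻ → Fe, so n(Fe) = n(e⁻)/2 = 2.661 mol.
m = n·M = 2.661 × 55.85 = 149 g.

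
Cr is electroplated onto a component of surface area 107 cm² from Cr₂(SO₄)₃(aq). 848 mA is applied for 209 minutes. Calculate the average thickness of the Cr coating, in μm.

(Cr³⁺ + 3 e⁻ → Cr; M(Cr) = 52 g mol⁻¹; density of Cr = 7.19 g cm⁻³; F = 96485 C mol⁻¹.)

Q = I·t = 0.8480 × 12540 = 10630 C; n(e⁻) = 0.1102 mol.
n(Cr) = n(e⁻)/3 = 0.03674 mol, so m = 0.03674 × 52 = 1.910 g.
Volume = m/ρ = 1.910 / 7.19 = 0.2657 cm³.
Thickness = V/A = 0.2657 / 107 = 0.00248 cm = 24.8 μm.

24.8 μm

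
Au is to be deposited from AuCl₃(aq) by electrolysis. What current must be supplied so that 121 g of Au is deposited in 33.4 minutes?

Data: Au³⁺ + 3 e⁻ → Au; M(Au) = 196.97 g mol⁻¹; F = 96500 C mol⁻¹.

n(Au) = 121 / 196.97 = 0.6143 mol.
n(e⁻) = 3 × 0.6143 = 1.843 mol.
Q = n(e⁻)·F = 1.843 × 96500 = 177800 C.
I = Q/t = 177800 / 2004.0 s = 88.7 A.

88.7 A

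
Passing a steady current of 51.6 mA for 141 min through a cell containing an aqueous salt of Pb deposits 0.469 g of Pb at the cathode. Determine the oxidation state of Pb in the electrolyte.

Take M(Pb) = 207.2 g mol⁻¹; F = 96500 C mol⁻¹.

+2

Q = I·t = 0.05160 A × 8460.0 s = 436.5 C, so n(e⁻) = 436.5/96500 = 0.004524 mol.
n(Pb) deposited = 0.469 / 207.2 = 0.002264 mol.
Electrons per atom = n(e⁻)/n(Pb) = 0.004524 / 0.002264 = 2.00 ≈ 2, so the ion is Pb²⁺.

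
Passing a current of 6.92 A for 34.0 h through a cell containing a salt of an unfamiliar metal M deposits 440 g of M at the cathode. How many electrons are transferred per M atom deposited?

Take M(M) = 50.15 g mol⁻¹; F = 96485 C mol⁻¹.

1

Q = I·t = 6.920 A × 122400 s = 847000 C, so n(e⁻) = 847000/96485 = 8.779 mol.
n(M) deposited = 440 / 50.15 = 8.774 mol.
Electrons per atom = n(e⁻)/n(M) = 8.779 / 8.774 = 1.00 ≈ 1, so the ion is M⁺.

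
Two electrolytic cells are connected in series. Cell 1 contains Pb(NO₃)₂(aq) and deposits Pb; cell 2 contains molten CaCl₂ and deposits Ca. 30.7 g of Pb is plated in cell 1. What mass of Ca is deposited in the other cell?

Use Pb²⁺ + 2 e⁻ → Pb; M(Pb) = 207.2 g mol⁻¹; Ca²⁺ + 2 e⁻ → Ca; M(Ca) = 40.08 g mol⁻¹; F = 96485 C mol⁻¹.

5.94 g

n(Pb) = 30.7 / 207.2 = 0.1482 mol.
Since Pb²⁺ + 2 e⁻ → Pb, n(e⁻) passed = 2 × 0.1482 = 0.2963 mol.
Cells in series carry the same charge, so the same 0.2963 mol of electrons passes through cell 2.
Ca²⁺ + 2 e⁻ → Ca, so n(Ca) = 0.2963 / 2 = 0.1482 mol.
m(Ca) = 0.1482 × 40.08 = 5.94 g.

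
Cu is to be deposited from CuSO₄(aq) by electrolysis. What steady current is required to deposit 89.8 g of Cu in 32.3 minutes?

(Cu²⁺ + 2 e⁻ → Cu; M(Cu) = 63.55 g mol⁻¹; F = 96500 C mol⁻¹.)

141 A

n(Cu) = 89.8 / 63.55 = 1.413 mol.
n(e⁻) = 2 × 1.413 = 2.826 mol.
Q = n(e⁻)·F = 2.826 × 96500 = 272700 C.
I = Q/t = 272700 / 1938.0 s = 141 A.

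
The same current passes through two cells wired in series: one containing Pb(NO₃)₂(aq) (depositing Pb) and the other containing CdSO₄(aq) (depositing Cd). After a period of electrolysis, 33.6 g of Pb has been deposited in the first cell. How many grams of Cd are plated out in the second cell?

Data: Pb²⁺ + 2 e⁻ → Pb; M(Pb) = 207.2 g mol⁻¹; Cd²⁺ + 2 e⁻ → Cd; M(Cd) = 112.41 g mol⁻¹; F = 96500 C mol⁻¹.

18.2 g

n(Pb) = 33.6 / 207.2 = 0.1622 mol.
Since Pb²⁺ + 2 e⁻ → Pb, n(e⁻) passed = 2 × 0.1622 = 0.3243 mol.
Cells in series carry the same charge, so the same 0.3243 mol of electrons passes through cell 2.
Cd²⁺ + 2 e⁻ → Cd, so n(Cd) = 0.3243 / 2 = 0.1622 mol.
m(Cd) = 0.1622 × 112.41 = 18.2 g.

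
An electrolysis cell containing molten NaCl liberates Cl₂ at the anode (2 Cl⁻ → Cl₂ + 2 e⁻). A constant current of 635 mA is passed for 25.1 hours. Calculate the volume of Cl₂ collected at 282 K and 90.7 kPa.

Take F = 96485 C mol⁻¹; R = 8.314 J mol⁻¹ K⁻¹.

7.69 L

Q = I·t = 0.6350 A × 90360 s = 57380 C.
n(e⁻) = Q/F = 57380 / 96485 = 0.5947 mol.
2 electrons are transferred per Cl₂ molecule, so n(Cl₂) = 0.5947 / 2 = 0.2973 mol.
V = nRT/P = (0.2973 × 8.314 × 282) / (90.7 × 10³ Pa) = 0.00769 m³ = 7.69 L.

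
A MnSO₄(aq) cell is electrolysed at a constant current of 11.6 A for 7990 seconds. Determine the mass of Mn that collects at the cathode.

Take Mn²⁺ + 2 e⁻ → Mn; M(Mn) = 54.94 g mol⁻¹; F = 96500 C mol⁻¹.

26.4 g

Q = I·t = 11.60 A × 7990.0 s = 92680 C.
n(e⁻) = Q/F = 92680 / 96500 = 0.9605 mol.
Mn²⁺ + 2 e⁻ → Mn, so n(Mn) = n(e⁻)/2 = 0.4802 mol.
m = n·M = 0.4802 × 54.94 = 26.4 g.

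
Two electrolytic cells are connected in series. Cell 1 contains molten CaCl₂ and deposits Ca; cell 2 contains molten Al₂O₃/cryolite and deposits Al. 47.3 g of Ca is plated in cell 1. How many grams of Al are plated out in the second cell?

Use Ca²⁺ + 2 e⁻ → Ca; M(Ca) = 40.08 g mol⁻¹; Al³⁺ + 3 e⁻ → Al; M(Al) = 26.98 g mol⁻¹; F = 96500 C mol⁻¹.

n(Ca) = 47.3 / 40.08 = 1.180 mol.
Since Ca²⁺ + 2 e⁻ → Ca, n(e⁻) passed = 2 × 1.180 = 2.360 mol.
Cells in series carry the same charge, so the same 2.360 mol of electrons passes through cell 2.
Al³⁺ + 3 e⁻ → Al, so n(Al) = 2.360 / 3 = 0.7868 mol.
m(Al) = 0.7868 × 26.98 = 21.2 g.

21.2 g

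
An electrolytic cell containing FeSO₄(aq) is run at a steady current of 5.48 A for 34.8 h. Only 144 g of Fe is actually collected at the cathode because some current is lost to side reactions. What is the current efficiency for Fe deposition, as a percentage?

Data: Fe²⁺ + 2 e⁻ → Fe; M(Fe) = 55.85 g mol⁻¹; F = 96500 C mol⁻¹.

Q = I·t = 5.480 × 125280 = 686500 C; n(e⁻) = 686500/96500 = 7.114 mol.
Theoretical n(Fe) = n(e⁻)/2 = 3.557 mol, i.e. m_theo = 3.557 × 55.85 = 198.7 g.
Efficiency = m_actual / m_theo = 144 / 198.7 = 72.5 %.

72.5 %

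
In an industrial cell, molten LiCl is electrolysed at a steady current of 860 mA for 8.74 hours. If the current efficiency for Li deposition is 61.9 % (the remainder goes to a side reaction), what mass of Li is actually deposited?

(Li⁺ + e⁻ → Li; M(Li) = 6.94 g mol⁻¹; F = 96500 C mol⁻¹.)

Q = I·t = 0.8600 × 31464 = 27060 C.
n(e⁻) = 27060/96500 = 0.2804 mol; theoretically n(Li) = 0.2804/1 = 0.2804 mol, m_theo = 1.946 g.
At 61.9 % efficiency, m_actual = 0.619 × 1.946 = 1.20 g.

1.20 g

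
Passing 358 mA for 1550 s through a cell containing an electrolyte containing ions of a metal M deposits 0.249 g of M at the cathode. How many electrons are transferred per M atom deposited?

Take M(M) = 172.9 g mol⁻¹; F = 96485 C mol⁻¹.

4

Q = I·t = 0.3580 A × 1550.0 s = 554.9 C, so n(e⁻) = 554.9/96485 = 0.005751 mol.
n(M) deposited = 0.249 / 172.9 = 0.001440 mol.
Electrons per atom = n(e⁻)/n(M) = 0.005751 / 0.001440 = 3.99 ≈ 4, so the ion is M⁴⁺.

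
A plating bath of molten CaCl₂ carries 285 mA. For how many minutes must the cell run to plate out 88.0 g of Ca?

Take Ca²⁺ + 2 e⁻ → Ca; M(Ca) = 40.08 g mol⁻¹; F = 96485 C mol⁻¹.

24800 min

n(Ca) = m/M = 88.0 / 40.08 = 2.196 mol.
Each Ca atom requires 2 electrons, so n(e⁻) = 2 × 2.196 = 4.391 mol.
Q = n(e⁻)·F = 4.391 × 96485 = 423700 C.
t = Q/I = 423700 / 0.2850 A = 1487000 s = 24800 min.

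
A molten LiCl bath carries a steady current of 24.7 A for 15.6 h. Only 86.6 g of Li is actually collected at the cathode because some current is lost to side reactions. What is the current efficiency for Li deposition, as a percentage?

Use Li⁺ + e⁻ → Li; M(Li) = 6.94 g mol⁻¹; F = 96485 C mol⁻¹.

Q = I·t = 24.70 × 56160 = 1387000 C; n(e⁻) = 1387000/96485 = 14.38 mol.
Theoretical n(Li) = n(e⁻)/1 = 14.38 mol, i.e. m_theo = 14.38 × 6.94 = 99.78 g.
Efficiency = m_actual / m_theo = 86.6 / 99.78 = 86.8 %.

86.8 %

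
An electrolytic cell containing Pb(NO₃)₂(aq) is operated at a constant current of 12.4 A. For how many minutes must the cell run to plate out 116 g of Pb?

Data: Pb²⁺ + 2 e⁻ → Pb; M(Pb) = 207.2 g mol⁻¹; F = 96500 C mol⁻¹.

n(Pb) = m/M = 116 / 207.2 = 0.5598 mol.
Each Pb atom requires 2 electrons, so n(e⁻) = 2 × 0.5598 = 1.120 mol.
Q = n(e⁻)·F = 1.120 × 96500 = 108100 C.
t = Q/I = 108100 / 12.40 A = 8714 s = 145 min.

145 min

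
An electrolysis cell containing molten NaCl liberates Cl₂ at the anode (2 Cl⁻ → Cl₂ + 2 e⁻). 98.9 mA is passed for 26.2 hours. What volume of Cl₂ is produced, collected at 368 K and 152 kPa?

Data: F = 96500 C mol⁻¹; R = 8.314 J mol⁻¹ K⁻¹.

0.973 L

Q = I·t = 0.09890 A × 94320 s = 9328 C.
n(e⁻) = Q/F = 9328 / 96500 = 0.09667 mol.
2 electrons are transferred per Cl₂ molecule, so n(Cl₂) = 0.09667 / 2 = 0.04833 mol.
V = nRT/P = (0.04833 × 8.314 × 368) / (152 × 10³ Pa) = 9.73 × 10⁻⁴ m³ = 0.973 L.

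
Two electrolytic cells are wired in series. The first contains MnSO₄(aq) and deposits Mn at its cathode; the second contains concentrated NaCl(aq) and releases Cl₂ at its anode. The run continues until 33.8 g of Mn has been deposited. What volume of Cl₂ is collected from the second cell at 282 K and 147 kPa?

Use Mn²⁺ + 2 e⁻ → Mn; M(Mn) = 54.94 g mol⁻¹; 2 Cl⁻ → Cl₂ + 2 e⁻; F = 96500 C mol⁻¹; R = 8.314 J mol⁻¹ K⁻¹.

n(Mn) = 33.8 / 54.94 = 0.6152 mol, so n(e⁻) = 2 × 0.6152 = 1.230 mol.
The cells are in series, so the same 1.230 mol of electrons passes through the second cell.
2 Cl⁻ → Cl₂ + 2 e⁻ — 2 mol e⁻ per mol Cl₂, so n(Cl₂) = 1.230/2 = 0.6152 mol.
V = nRT/P = (0.6152 × 8.314 × 282) / (147 × 10³) = 0.00981 m³ = 9.81 L.

9.81 L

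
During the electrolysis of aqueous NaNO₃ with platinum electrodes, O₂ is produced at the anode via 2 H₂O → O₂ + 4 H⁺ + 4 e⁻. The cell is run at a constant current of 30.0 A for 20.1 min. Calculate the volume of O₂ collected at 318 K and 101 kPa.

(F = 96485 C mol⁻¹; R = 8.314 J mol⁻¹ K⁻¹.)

Q = I·t = 30.00 A × 1206.0 s = 36180 C.
n(e⁻) = Q/F = 36180 / 96485 = 0.3750 mol.
4 electrons are transferred per O₂ molecule, so n(O₂) = 0.3750 / 4 = 0.09375 mol.
V = nRT/P = (0.09375 × 8.314 × 318) / (101 × 10³ Pa) = 0.00245 m³ = 2.45 L.

2.45 L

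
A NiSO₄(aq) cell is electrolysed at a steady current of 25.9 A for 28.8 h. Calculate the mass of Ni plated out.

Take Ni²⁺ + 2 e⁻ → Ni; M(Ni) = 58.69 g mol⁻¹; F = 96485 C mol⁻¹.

Q = I·t = 25.90 A × 103680 s = 2685000 C.
n(e⁻) = Q/F = 2685000 / 96485 = 27.83 mol.
Ni²⁺ + 2 e⁻ → Ni, so n(Ni) = n(e⁻)/2 = 13.92 mol.
m = n·M = 13.92 × 58.69 = 817 g.

817 g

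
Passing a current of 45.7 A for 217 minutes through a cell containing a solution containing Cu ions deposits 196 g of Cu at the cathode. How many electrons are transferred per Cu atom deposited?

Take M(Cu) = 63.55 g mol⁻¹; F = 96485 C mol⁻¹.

Q = I·t = 45.70 A × 13020 s = 595000 C, so n(e⁻) = 595000/96485 = 6.167 mol.
n(Cu) deposited = 196 / 63.55 = 3.084 mol.
Electrons per atom = n(e⁻)/n(Cu) = 6.167 / 3.084 = 2.00 ≈ 2, so the ion is Cu²⁺.

2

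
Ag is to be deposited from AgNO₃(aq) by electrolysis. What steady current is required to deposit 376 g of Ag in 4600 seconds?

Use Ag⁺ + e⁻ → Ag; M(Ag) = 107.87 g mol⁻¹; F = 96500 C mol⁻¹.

73.1 A

n(Ag) = 376 / 107.87 = 3.486 mol.
n(e⁻) = 1 × 3.486 = 3.486 mol.
Q = n(e⁻)·F = 3.486 × 96500 = 336400 C.
I = Q/t = 336400 / 4600.0 s = 73.1 A.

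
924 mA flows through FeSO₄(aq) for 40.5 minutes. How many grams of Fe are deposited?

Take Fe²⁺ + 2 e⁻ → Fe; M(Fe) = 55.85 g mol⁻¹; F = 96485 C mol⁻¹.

Q = I·t = 0.9240 A × 2430.0 s = 2245 C.
n(e⁻) = Q/F = 2245 / 96485 = 0.02327 mol.
Fe²⁺ + 2 e⁻ → Fe, so n(Fe) = n(e⁻)/2 = 0.01164 mol.
m = n·M = 0.01164 × 55.85 = 0.650 g.

0.650 g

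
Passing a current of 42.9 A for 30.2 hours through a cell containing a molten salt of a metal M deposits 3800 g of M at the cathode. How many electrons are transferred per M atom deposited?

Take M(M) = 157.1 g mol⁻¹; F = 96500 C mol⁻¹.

2

Q = I·t = 42.90 A × 108720 s = 4664000 C, so n(e⁻) = 4664000/96500 = 48.33 mol.
n(M) deposited = 3800 / 157.1 = 24.19 mol.
Electrons per atom = n(e⁻)/n(M) = 48.33 / 24.19 = 2.00 ≈ 2, so the ion is M²⁺.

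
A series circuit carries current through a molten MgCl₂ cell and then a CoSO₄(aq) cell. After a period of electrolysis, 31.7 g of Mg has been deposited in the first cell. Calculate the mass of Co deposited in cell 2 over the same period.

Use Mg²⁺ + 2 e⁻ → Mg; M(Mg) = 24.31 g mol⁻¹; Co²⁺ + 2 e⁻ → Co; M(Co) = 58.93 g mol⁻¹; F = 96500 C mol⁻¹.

n(Mg) = 31.7 / 24.31 = 1.304 mol.
Since Mg²⁺ + 2 e⁻ → Mg, n(e⁻) passed = 2 × 1.304 = 2.608 mol.
Cells in series carry the same charge, so the same 2.608 mol of electrons passes through cell 2.
Co²⁺ + 2 e⁻ → Co, so n(Co) = 2.608 / 2 = 1.304 mol.
m(Co) = 1.304 × 58.93 = 76.8 g.

76.8 g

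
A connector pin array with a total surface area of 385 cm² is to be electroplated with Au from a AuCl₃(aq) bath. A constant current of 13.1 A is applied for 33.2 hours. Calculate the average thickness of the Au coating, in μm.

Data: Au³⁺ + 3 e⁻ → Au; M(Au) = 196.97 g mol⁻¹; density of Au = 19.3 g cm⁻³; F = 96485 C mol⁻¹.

1430 μm

Q = I·t = 13.10 × 119520 = 1566000 C; n(e⁻) = 16.23 mol.
n(Au) = n(e⁻)/3 = 5.409 mol, so m = 5.409 × 196.97 = 1065 g.
Volume = m/ρ = 1065 / 19.3 = 55.20 cm³.
Thickness = V/A = 55.20 / 385 = 0.143 cm = 1430 μm.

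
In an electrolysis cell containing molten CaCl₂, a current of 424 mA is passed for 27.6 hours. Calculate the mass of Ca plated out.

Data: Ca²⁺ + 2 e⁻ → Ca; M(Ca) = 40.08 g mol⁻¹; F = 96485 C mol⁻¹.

Q = I·t = 0.4240 A × 99360 s = 42130 C.
n(e⁻) = Q/F = 42130 / 96485 = 0.4366 mol.
Ca²⁺ + 2 e⁻ → Ca, so n(Ca) = n(e⁻)/2 = 0.2183 mol.
m = n·M = 0.2183 × 40.08 = 8.75 g.

8.75 g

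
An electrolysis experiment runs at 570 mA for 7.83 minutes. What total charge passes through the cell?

268 C

Q = I·t = 0.5700 A × 469.80 s = 268 C.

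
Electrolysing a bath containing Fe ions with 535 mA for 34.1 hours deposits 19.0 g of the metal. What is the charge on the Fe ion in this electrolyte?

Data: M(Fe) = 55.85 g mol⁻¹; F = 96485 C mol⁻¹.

+2

Q = I·t = 0.5350 A × 122760 s = 65680 C, so n(e⁻) = 65680/96485 = 0.6807 mol.
n(Fe) deposited = 19.0 / 55.85 = 0.3402 mol.
Electrons per atom = n(e⁻)/n(Fe) = 0.6807 / 0.3402 = 2.00 ≈ 2, so the ion is Fe²⁺.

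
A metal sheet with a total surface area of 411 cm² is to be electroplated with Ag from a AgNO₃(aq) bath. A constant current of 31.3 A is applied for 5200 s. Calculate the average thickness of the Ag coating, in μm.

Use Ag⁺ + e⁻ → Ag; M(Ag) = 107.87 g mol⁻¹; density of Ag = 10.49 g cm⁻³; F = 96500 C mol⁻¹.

Q = I·t = 31.30 × 5200.0 = 162800 C; n(e⁻) = 1.687 mol.
n(Ag) = n(e⁻)/1 = 1.687 mol, so m = 1.687 × 107.87 = 181.9 g.
Volume = m/ρ = 181.9 / 10.49 = 17.34 cm³.
Thickness = V/A = 17.34 / 411 = 0.0422 cm = 422 μm.

422 μm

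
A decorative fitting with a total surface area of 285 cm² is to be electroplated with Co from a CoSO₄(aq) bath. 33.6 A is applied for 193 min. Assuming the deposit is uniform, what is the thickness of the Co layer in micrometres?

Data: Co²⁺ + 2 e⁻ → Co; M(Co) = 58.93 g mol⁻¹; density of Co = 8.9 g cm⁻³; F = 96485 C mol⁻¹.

468 μm

Q = I·t = 33.60 × 11580 = 389100 C; n(e⁻) = 4.033 mol.
n(Co) = n(e⁻)/2 = 2.016 mol, so m = 2.016 × 58.93 = 118.8 g.
Volume = m/ρ = 118.8 / 8.9 = 13.35 cm³.
Thickness = V/A = 13.35 / 285 = 0.0468 cm = 468 μm.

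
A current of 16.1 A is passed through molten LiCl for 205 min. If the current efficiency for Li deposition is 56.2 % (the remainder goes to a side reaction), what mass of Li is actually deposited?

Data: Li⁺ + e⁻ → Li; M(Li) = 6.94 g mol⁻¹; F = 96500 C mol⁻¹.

Q = I·t = 16.10 × 12300 = 198000 C.
n(e⁻) = 198000/96500 = 2.052 mol; theoretically n(Li) = 2.052/1 = 2.052 mol, m_theo = 14.24 g.
At 56.2 % efficiency, m_actual = 0.562 × 14.24 = 8.00 g.

8.00 g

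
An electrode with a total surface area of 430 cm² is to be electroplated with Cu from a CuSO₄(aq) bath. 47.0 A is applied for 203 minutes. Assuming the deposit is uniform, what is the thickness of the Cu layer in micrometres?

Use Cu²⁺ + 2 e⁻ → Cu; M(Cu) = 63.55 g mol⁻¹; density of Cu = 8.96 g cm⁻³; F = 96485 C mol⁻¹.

Q = I·t = 47.00 × 12180 = 572500 C; n(e⁻) = 5.933 mol.
n(Cu) = n(e⁻)/2 = 2.967 mol, so m = 2.967 × 63.55 = 188.5 g.
Volume = m/ρ = 188.5 / 8.96 = 21.04 cm³.
Thickness = V/A = 21.04 / 430 = 0.0489 cm = 489 μm.

489 μm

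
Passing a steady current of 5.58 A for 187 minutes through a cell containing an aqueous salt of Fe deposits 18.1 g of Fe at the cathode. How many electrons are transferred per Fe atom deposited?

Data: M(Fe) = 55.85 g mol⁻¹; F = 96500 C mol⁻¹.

2

Q = I·t = 5.580 A × 11220 s = 62610 C, so n(e⁻) = 62610/96500 = 0.6488 mol.
n(Fe) deposited = 18.1 / 55.85 = 0.3241 mol.
Electrons per atom = n(e⁻)/n(Fe) = 0.6488 / 0.3241 = 2.00 ≈ 2, so the ion is Fe²⁺.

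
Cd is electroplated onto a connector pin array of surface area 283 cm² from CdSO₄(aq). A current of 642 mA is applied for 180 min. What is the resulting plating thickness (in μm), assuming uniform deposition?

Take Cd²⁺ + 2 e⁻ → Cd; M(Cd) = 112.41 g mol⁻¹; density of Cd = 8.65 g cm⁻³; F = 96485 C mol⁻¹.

Q = I·t = 0.6420 × 10800 = 6934 C; n(e⁻) = 0.07186 mol.
n(Cd) = n(e⁻)/2 = 0.03593 mol, so m = 0.03593 × 112.41 = 4.039 g.
Volume = m/ρ = 4.039 / 8.65 = 0.4669 cm³.
Thickness = V/A = 0.4669 / 283 = 0.00165 cm = 16.5 μm.

16.5 μm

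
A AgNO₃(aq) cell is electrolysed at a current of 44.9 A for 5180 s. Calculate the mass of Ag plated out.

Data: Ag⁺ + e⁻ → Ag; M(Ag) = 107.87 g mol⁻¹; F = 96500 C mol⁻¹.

260 g

Q = I·t = 44.90 A × 5180.0 s = 232600 C.
n(e⁻) = Q/F = 232600 / 96500 = 2.410 mol.
Ag⁺ + e⁻ → Ag, so n(Ag) = n(e⁻)/1 = 2.410 mol.
m = n·M = 2.410 × 107.87 = 260 g.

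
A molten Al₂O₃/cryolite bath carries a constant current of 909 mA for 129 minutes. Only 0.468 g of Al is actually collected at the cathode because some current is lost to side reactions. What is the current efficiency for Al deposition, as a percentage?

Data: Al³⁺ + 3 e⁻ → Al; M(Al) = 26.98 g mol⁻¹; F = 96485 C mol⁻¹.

Q = I·t = 0.9090 × 7740.0 = 7036 C; n(e⁻) = 7036/96485 = 0.07292 mol.
Theoretical n(Al) = n(e⁻)/3 = 0.02431 mol, i.e. m_theo = 0.02431 × 26.98 = 0.6558 g.
Efficiency = m_actual / m_theo = 0.468 / 0.6558 = 71.4 %.

71.4 %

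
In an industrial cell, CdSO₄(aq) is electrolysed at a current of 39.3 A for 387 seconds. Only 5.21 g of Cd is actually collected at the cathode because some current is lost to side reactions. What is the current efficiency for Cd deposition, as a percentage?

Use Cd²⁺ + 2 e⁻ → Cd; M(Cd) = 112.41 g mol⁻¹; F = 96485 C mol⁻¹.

Q = I·t = 39.30 × 387.00 = 15210 C; n(e⁻) = 15210/96485 = 0.1576 mol.
Theoretical n(Cd) = n(e⁻)/2 = 0.07882 mol, i.e. m_theo = 0.07882 × 112.41 = 8.860 g.
Efficiency = m_actual / m_theo = 5.21 / 8.860 = 58.8 %.

58.8 %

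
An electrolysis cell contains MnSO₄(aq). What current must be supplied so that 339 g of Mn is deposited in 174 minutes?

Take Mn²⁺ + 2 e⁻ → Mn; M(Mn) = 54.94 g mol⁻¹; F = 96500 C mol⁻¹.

114 A

n(Mn) = 339 / 54.94 = 6.170 mol.
n(e⁻) = 2 × 6.170 = 12.34 mol.
Q = n(e⁻)·F = 12.34 × 96500 = 1191000 C.
I = Q/t = 1191000 / 10440 s = 114 A.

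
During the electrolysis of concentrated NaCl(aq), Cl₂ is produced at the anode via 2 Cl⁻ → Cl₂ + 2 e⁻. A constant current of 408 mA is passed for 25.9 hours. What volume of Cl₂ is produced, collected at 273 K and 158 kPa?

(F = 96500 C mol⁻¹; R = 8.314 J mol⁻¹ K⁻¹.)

Q = I·t = 0.4080 A × 93240 s = 38040 C.
n(e⁻) = Q/F = 38040 / 96500 = 0.3942 mol.
2 electrons are transferred per Cl₂ molecule, so n(Cl₂) = 0.3942 / 2 = 0.1971 mol.
V = nRT/P = (0.1971 × 8.314 × 273) / (158 × 10³ Pa) = 0.00283 m³ = 2.83 L.

2.83 L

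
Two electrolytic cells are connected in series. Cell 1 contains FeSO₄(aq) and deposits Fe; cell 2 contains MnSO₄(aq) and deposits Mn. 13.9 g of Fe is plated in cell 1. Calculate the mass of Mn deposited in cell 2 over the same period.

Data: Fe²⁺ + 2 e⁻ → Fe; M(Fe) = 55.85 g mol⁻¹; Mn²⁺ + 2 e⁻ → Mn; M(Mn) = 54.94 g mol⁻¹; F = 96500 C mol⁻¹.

13.7 g

n(Fe) = 13.9 / 55.85 = 0.2489 mol.
Since Fe²⁺ + 2 e⁻ → Fe, n(e⁻) passed = 2 × 0.2489 = 0.4978 mol.
Cells in series carry the same charge, so the same 0.4978 mol of electrons passes through cell 2.
Mn²⁺ + 2 e⁻ → Mn, so n(Mn) = 0.4978 / 2 = 0.2489 mol.
m(Mn) = 0.2489 × 54.94 = 13.7 g.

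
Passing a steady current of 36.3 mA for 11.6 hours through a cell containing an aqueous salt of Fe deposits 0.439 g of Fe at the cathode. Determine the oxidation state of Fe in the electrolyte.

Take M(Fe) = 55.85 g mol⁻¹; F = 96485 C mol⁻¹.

Q = I·t = 0.03630 A × 41760 s = 1516 C, so n(e⁻) = 1516/96485 = 0.01571 mol.
n(Fe) deposited = 0.439 / 55.85 = 0.007860 mol.
Electrons per atom = n(e⁻)/n(Fe) = 0.01571 / 0.007860 = 2.00 ≈ 2, so the ion is Fe²⁺.

+2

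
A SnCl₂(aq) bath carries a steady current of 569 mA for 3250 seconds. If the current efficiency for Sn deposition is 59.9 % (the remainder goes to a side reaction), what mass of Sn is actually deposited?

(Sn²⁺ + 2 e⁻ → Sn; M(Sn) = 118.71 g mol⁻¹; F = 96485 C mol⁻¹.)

0.681 g

Q = I·t = 0.5690 × 3250.0 = 1849 C.
n(e⁻) = 1849/96485 = 0.01917 mol; theoretically n(Sn) = 0.01917/2 = 0.009583 mol, m_theo = 1.138 g.
At 59.9 % efficiency, m_actual = 0.599 × 1.138 = 0.681 g.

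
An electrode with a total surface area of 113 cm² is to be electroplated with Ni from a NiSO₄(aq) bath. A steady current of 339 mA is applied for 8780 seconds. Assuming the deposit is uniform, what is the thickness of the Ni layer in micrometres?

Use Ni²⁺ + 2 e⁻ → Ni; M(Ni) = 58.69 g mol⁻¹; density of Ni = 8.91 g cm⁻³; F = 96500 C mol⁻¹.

8.99 μm

Q = I·t = 0.3390 × 8780.0 = 2976 C; n(e⁻) = 0.03084 mol.
n(Ni) = n(e⁻)/2 = 0.01542 mol, so m = 0.01542 × 58.69 = 0.9051 g.
Volume = m/ρ = 0.9051 / 8.91 = 0.1016 cm³.
Thickness = V/A = 0.1016 / 113 = 8.99 × 10⁻⁴ cm = 8.99 μm.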